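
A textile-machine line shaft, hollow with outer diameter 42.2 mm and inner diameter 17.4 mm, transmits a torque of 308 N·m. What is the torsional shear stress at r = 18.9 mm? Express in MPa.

19.3 MPa

J = π(d_o⁴ − d_i⁴)/32 = π(0.0422⁴ − 0.0174⁴)/32 = 3.024×10^-7 m⁴.
Shear stress varies linearly with radius: τ = T·r/J = 308.0 × 0.0189 / 3.024×10^-7 = 1.925×10^7 Pa.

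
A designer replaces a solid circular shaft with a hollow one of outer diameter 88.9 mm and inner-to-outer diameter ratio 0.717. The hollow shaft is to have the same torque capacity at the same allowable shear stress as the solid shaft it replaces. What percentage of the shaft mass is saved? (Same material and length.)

40.4 %

Equal τ_max and T ⇒ the solid shaft needs d_s³ = d_o³(1−k⁴), so d_s = 88.9·(1−0.717⁴)^(1/3) = 80.25 mm.
Area ratio A_h/A_s = d_o²(1−k²)/d_s² = (1−k²)/(1−k⁴)^(2/3) = 0.5962.
Mass saving = 1 − 0.5962 = 40.4 %.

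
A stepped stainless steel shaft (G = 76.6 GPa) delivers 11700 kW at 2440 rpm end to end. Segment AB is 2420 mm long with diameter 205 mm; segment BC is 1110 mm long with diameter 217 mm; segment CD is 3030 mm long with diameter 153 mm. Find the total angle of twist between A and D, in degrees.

2.58°

ω = 2π·2440/60 = 255.5 rad/s, so T = P/ω = 11700×10³ / 255.5 = 45790 N·m.
J_AB = π(0.205)⁴/32 = 1.73×10^-4 m⁴; J_BC = π(0.217)⁴/32 = 2.18×10^-4 m⁴; J_CD = π(0.153)⁴/32 = 5.38×10^-5 m⁴.
θ = (T/G)·Σ L_i/J_i = (45790/76.6×10⁹)·(2.42/1.73×10^-4 + 1.11/2.18×10^-4 + 3.03/5.38×10^-5) = 0.04506 rad.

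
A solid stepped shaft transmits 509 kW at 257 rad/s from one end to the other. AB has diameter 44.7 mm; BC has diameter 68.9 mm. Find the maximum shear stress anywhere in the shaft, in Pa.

1.13e8 Pa

ω = 257 rad/s, so T = P/ω = 509×10³ / 257.0 = 1981 N·m.
Under the same torque, τ_max = 16T/(πd³) is largest where d is smallest — segment AB (d = 44.7 mm).
τ_max = 16·1981/(π·(0.0447)³) = 1.129×10^8 Pa.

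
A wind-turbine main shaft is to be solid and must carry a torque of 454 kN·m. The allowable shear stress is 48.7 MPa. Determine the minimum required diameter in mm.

362 mm

For a solid shaft τ_max = 16T/(πd³), so d = (16T/(π τ_allow))^(1/3) = (16·454000/(π·4.87×10^7))^(1/3) = 0.3621 m.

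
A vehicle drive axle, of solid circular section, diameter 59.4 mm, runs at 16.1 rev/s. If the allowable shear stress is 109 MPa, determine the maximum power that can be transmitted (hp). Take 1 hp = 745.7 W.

J = πd⁴/32 = π(0.0594)⁴/32 = 1.222×10^-6 m⁴.
T_max = τ_allow·J/r = 1.09×10^8 × 1.222×10^-6 / 0.0297 = 4486 N·m.
ω = 2π·16.1 = 101.2 rad/s, so P_max = T_max·ω = 4.538×10^5 W.

608 hp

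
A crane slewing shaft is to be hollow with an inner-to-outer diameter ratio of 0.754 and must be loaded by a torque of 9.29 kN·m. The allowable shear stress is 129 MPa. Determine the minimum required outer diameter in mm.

81.5 mm

For a hollow shaft with d_i/d_o = 0.754: τ_max = 16T/(π d_o³ (1−k⁴)), so d_o = [16T/(π τ_allow (1−k⁴))]^(1/3) = [16·9290/(π·1.29×10^8·0.6768)]^(1/3) = 0.08153 m.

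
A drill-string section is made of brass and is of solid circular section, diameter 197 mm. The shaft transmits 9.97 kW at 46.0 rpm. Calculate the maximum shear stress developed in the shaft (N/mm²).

ω = 2π·46.0/60 = 4.817 rad/s, so T = P/ω = 9.97×10³ / 4.817 = 2070 N·m.
J = πd⁴/32 = π(0.197)⁴/32 = 1.479×10^-4 m⁴.
τ_max = T·r/J = 2070 × 0.0985 / 1.479×10^-4 = 1.379×10^6 Pa.

1.38 N/mm²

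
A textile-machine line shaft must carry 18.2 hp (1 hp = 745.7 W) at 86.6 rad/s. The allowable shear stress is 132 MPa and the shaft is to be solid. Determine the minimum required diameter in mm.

ω = 86.6 rad/s, so T = P/ω = 18.2×745.7 / 86.60 = 156.7 N·m.
For a solid shaft τ_max = 16T/(πd³), so d = (16T/(π τ_allow))^(1/3) = (16·156.7/(π·1.32×10^8))^(1/3) = 0.01822 m.

18.2 mm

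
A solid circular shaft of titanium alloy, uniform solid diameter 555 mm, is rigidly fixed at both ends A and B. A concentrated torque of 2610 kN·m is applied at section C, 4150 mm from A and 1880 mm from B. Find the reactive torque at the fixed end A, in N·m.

With uniform GJ and both ends fixed, compatibility θ_AC = θ_CB gives T_A·a = T_B·b, together with T_A + T_B = T₀.
T_A = T₀·b/(a+b) = 2.610e6·1880/6030 = 813700 N·m; T_B = 1.796e6 N·m.

814000 N·m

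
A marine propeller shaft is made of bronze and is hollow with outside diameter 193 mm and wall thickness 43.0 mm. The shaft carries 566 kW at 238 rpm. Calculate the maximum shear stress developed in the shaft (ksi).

2.58 ksi

ω = 2π·238/60 = 24.92 rad/s, so T = P/ω = 566×10³ / 24.92 = 22710 N·m.
J = π(d_o⁴ − d_i⁴)/32 = π(0.193⁴ − 0.107⁴)/32 = 1.233×10^-4 m⁴.
τ_max = T·r/J = 22710 × 0.0965 / 1.233×10^-4 = 1.777×10^7 Pa.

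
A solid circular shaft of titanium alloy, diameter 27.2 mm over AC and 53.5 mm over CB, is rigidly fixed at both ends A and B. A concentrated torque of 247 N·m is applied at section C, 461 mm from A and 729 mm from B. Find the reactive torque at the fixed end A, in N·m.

23.6 N·m

Compatibility: T_A·a/J_AC = T_B·b/J_CB with T_A + T_B = T₀.
J_AC = 5.37×10^-8 m⁴, J_CB = 8.04×10^-7 m⁴, so T_A = T₀·(J_AC/a)/((J_AC/a)+(J_CB/b)) = 23.60 N·m, T_B = 223.4 N·m.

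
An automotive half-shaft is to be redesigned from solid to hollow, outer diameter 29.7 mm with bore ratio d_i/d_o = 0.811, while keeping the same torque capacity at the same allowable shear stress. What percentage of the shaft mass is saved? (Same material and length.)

Equal τ_max and T ⇒ the solid shaft needs d_s³ = d_o³(1−k⁴), so d_s = 29.7·(1−0.811⁴)^(1/3) = 24.59 mm.
Area ratio A_h/A_s = d_o²(1−k²)/d_s² = (1−k²)/(1−k⁴)^(2/3) = 0.4994.
Mass saving = 1 − 0.4994 = 50.1 %.

50.1 %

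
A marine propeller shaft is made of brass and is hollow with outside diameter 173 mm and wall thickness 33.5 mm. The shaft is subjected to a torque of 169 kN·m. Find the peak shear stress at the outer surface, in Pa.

1.94e8 Pa

J = π(d_o⁴ − d_i⁴)/32 = π(0.173⁴ − 0.106⁴)/32 = 7.555×10^-5 m⁴.
τ_max = T·r/J = 169000 × 0.0865 / 7.555×10^-5 = 1.935×10^8 Pa.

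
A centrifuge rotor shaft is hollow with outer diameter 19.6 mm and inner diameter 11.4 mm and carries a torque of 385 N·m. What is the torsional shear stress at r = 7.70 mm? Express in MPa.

J = π(d_o⁴ − d_i⁴)/32 = π(0.0196⁴ − 0.0114⁴)/32 = 1.283×10^-8 m⁴.
Shear stress varies linearly with radius: τ = T·r/J = 385.0 × 0.00770 / 1.283×10^-8 = 2.311×10^8 Pa.

231 MPa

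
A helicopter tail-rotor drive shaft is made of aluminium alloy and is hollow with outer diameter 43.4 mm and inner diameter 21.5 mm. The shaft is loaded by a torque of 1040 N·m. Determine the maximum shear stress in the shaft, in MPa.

68.9 MPa

J = π(d_o⁴ − d_i⁴)/32 = π(0.0434⁴ − 0.0215⁴)/32 = 3.273×10^-7 m⁴.
τ_max = T·r/J = 1040 × 0.0217 / 3.273×10^-7 = 6.895×10^7 Pa.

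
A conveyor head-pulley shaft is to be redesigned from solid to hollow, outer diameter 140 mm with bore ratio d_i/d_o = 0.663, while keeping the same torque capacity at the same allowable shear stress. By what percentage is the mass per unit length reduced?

Equal τ_max and T ⇒ the solid shaft needs d_s³ = d_o³(1−k⁴), so d_s = 140·(1−0.663⁴)^(1/3) = 130.3 mm.
Area ratio A_h/A_s = d_o²(1−k²)/d_s² = (1−k²)/(1−k⁴)^(2/3) = 0.6467.
Mass saving = 1 − 0.6467 = 35.3 %.

35.3 %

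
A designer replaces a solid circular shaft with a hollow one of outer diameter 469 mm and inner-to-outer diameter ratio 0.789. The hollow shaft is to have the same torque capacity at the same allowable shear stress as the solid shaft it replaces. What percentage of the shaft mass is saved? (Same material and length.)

Equal τ_max and T ⇒ the solid shaft needs d_s³ = d_o³(1−k⁴), so d_s = 469·(1−0.789⁴)^(1/3) = 398.3 mm.
Area ratio A_h/A_s = d_o²(1−k²)/d_s² = (1−k²)/(1−k⁴)^(2/3) = 0.5234.
Mass saving = 1 − 0.5234 = 47.7 %.

47.7 %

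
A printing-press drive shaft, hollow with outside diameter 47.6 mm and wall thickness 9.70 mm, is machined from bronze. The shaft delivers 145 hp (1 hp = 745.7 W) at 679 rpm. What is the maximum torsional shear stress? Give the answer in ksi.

11.9 ksi

ω = 2π·679/60 = 71.10 rad/s, so T = P/ω = 145×745.7 / 71.10 = 1521 N·m.
J = π(d_o⁴ − d_i⁴)/32 = π(0.0476⁴ − 0.0282⁴)/32 = 4.419×10^-7 m⁴.
τ_max = T·r/J = 1521 × 0.0238 / 4.419×10^-7 = 8.190×10^7 Pa.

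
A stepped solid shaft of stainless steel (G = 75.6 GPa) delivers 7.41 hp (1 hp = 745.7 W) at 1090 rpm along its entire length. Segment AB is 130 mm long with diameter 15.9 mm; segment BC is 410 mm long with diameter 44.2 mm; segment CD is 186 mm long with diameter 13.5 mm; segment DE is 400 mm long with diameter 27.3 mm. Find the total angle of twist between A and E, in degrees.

ω = 2π·1090/60 = 114.1 rad/s, so T = P/ω = 7.41×745.7 / 114.1 = 48.41 N·m.
J_AB = π(0.0159)⁴/32 = 6.27×10^-9 m⁴; J_BC = π(0.0442)⁴/32 = 3.75×10^-7 m⁴; J_CD = π(0.0135)⁴/32 = 3.26×10^-9 m⁴; J_DE = π(0.0273)⁴/32 = 5.45×10^-8 m⁴.
θ = (T/G)·Σ L_i/J_i = (48.41/75.6×10⁹)·(0.130/6.27×10^-9 + 0.410/3.75×10^-7 + 0.186/3.26×10^-9 + 0.400/5.45×10^-8) = 0.05519 rad.

3.16°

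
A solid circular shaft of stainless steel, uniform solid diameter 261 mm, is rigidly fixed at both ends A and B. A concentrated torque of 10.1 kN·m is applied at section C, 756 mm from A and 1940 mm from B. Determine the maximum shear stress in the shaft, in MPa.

With uniform GJ and both ends fixed, compatibility θ_AC = θ_CB gives T_A·a = T_B·b, together with T_A + T_B = T₀.
T_A = T₀·b/(a+b) = 10100·1940/2696 = 7268 N·m; T_B = 2832 N·m.
τ in each portion: τ_AC = 2.08×10^6 Pa, τ_CB = 8.11×10^5 Pa; maximum is in AC.
τ_max = T_AC·r/J = 7268·0.131/4.56×10^-4 = 2.082×10^6 Pa.

2.08 MPa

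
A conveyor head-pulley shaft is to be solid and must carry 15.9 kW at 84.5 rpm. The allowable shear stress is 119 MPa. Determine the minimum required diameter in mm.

ω = 2π·84.5/60 = 8.849 rad/s, so T = P/ω = 15.9×10³ / 8.849 = 1797 N·m.
For a solid shaft τ_max = 16T/(πd³), so d = (16T/(π τ_allow))^(1/3) = (16·1797/(π·1.19×10^8))^(1/3) = 0.04253 m.

42.5 mm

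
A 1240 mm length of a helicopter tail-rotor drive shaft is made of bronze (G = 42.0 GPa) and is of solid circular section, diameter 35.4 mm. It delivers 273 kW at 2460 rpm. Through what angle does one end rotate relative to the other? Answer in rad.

ω = 2π·2460/60 = 257.6 rad/s, so T = P/ω = 273×10³ / 257.6 = 1060 N·m.
J = πd⁴/32 = π(0.0354)⁴/32 = 1.542×10^-7 m⁴.
θ = T·L/(G·J) = 1060 × 1.24 / (42.0×10⁹ × 1.542×10^-7) = 0.2029 rad.

0.203 rad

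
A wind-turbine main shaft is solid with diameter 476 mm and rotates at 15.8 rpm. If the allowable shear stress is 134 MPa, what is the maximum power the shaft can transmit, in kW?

J = πd⁴/32 = π(0.476)⁴/32 = 5.040×10^-3 m⁴.
T_max = τ_allow·J/r = 1.34×10^8 × 5.040×10^-3 / 0.238 = 2.838e6 N·m.
ω = 2π·15.8/60 = 1.655 rad/s, so P_max = T_max·ω = 4.695×10^6 W.

4700 kW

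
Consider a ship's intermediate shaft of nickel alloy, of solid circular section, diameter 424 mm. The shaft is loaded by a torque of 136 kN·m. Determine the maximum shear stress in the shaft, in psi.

1320 psi

J = πd⁴/32 = π(0.424)⁴/32 = 3.173×10^-3 m⁴.
τ_max = T·r/J = 136000 × 0.212 / 3.173×10^-3 = 9.087×10^6 Pa.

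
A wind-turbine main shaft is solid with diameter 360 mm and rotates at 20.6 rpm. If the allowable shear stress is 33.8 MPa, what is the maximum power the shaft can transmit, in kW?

J = πd⁴/32 = π(0.360)⁴/32 = 1.649×10^-3 m⁴.
T_max = τ_allow·J/r = 3.38×10^7 × 1.649×10^-3 / 0.180 = 309600 N·m.
ω = 2π·20.6/60 = 2.157 rad/s, so P_max = T_max·ω = 6.680×10^5 W.

668 kW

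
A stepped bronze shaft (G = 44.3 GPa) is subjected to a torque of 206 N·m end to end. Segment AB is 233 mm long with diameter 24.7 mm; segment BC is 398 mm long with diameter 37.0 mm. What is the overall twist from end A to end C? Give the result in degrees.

2.28°

J_AB = π(0.0247)⁴/32 = 3.65×10^-8 m⁴; J_BC = π(0.0370)⁴/32 = 1.84×10^-7 m⁴.
θ = (T/G)·Σ L_i/J_i = (206.0/44.3×10⁹)·(0.233/3.65×10^-8 + 0.398/1.84×10^-7) = 0.03971 rad.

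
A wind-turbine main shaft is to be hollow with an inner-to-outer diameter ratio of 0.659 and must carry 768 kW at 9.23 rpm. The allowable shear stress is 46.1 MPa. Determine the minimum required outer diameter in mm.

476 mm

ω = 2π·9.23/60 = 0.9666 rad/s, so T = P/ω = 768×10³ / 0.9666 = 794600 N·m.
For a hollow shaft with d_i/d_o = 0.659: τ_max = 16T/(π d_o³ (1−k⁴)), so d_o = [16T/(π τ_allow (1−k⁴))]^(1/3) = [16·794600/(π·4.61×10^7·0.8114)]^(1/3) = 0.4765 m.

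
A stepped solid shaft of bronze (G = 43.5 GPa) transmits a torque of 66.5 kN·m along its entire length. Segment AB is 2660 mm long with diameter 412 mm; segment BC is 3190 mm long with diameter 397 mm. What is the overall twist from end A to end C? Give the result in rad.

0.00344 rad

J_AB = π(0.412)⁴/32 = 2.83×10^-3 m⁴; J_BC = π(0.397)⁴/32 = 2.44×10^-3 m⁴.
θ = (T/G)·Σ L_i/J_i = (66500/43.5×10⁹)·(2.66/2.83×10^-3 + 3.19/2.44×10^-3) = 3.437×10^-3 rad.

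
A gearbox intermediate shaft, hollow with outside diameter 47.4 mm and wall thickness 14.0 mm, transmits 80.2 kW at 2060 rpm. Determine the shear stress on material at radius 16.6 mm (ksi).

ω = 2π·2060/60 = 215.7 rad/s, so T = P/ω = 80.2×10³ / 215.7 = 371.8 N·m.
J = π(d_o⁴ − d_i⁴)/32 = π(0.0474⁴ − 0.0194⁴)/32 = 4.817×10^-7 m⁴.
Shear stress varies linearly with radius: τ = T·r/J = 371.8 × 0.0166 / 4.817×10^-7 = 1.281×10^7 Pa.

1.86 ksi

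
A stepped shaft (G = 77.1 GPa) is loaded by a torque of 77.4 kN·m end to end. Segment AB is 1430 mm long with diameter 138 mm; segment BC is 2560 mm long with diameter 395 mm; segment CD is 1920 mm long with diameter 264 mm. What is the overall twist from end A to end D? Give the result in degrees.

J_AB = π(0.138)⁴/32 = 3.56×10^-5 m⁴; J_BC = π(0.395)⁴/32 = 2.39×10^-3 m⁴; J_CD = π(0.264)⁴/32 = 4.77×10^-4 m⁴.
θ = (T/G)·Σ L_i/J_i = (77400/77.1×10⁹)·(1.43/3.56×10^-5 + 2.56/2.39×10^-3 + 1.92/4.77×10^-4) = 0.04544 rad.

2.60°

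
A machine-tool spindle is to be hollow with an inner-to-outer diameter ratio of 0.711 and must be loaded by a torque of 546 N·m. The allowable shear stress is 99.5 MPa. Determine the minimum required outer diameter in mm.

33.5 mm

For a hollow shaft with d_i/d_o = 0.711: τ_max = 16T/(π d_o³ (1−k⁴)), so d_o = [16T/(π τ_allow (1−k⁴))]^(1/3) = [16·546.0/(π·9.95×10^7·0.7444)]^(1/3) = 0.03348 m.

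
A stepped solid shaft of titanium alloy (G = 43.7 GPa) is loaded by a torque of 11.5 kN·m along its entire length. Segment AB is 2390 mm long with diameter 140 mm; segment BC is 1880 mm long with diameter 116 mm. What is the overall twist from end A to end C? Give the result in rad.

J_AB = π(0.140)⁴/32 = 3.77×10^-5 m⁴; J_BC = π(0.116)⁴/32 = 1.78×10^-5 m⁴.
θ = (T/G)·Σ L_i/J_i = (11500/43.7×10⁹)·(2.39/3.77×10^-5 + 1.88/1.78×10^-5) = 0.04451 rad.

0.0445 rad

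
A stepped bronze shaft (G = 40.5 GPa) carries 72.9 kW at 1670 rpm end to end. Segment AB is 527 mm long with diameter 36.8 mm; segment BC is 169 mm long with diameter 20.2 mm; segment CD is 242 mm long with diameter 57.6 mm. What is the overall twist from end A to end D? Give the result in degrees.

ω = 2π·1670/60 = 174.9 rad/s, so T = P/ω = 72.9×10³ / 174.9 = 416.9 N·m.
J_AB = π(0.0368)⁴/32 = 1.80×10^-7 m⁴; J_BC = π(0.0202)⁴/32 = 1.63×10^-8 m⁴; J_CD = π(0.0576)⁴/32 = 1.08×10^-6 m⁴.
θ = (T/G)·Σ L_i/J_i = (416.9/40.5×10⁹)·(0.527/1.80×10^-7 + 0.169/1.63×10^-8 + 0.242/1.08×10^-6) = 0.1388 rad.

7.96°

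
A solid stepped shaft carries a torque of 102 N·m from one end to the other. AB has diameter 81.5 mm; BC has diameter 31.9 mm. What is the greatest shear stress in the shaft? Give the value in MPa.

16.0 MPa

Under the same torque, τ_max = 16T/(πd³) is largest where d is smallest — segment BC (d = 31.9 mm).
τ_max = 16·102.0/(π·(0.0319)³) = 1.600×10^7 Pa.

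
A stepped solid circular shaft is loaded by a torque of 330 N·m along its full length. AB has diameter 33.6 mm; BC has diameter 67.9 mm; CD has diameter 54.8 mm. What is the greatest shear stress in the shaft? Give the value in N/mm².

44.3 N/mm²

Under the same torque, τ_max = 16T/(πd³) is largest where d is smallest — segment AB (d = 33.6 mm).
τ_max = 16·330.0/(π·(0.0336)³) = 4.431×10^7 Pa.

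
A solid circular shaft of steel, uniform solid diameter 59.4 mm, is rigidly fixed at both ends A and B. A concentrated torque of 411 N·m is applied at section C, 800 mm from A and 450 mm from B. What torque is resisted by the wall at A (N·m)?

With uniform GJ and both ends fixed, compatibility θ_AC = θ_CB gives T_A·a = T_B·b, together with T_A + T_B = T₀.
T_A = T₀·b/(a+b) = 411.0·450/1250 = 148.0 N·m; T_B = 263.0 N·m.

148 N·m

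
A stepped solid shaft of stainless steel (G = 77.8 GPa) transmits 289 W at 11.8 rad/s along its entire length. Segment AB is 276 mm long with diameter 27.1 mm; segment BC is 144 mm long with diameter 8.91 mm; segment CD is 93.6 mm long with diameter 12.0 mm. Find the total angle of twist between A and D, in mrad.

ω = 11.8 rad/s, so T = P/ω = 289 / 11.80 = 24.49 N·m.
J_AB = π(0.0271)⁴/32 = 5.30×10^-8 m⁴; J_BC = π(0.00891)⁴/32 = 6.19×10^-10 m⁴; J_CD = π(0.0120)⁴/32 = 2.04×10^-9 m⁴.
θ = (T/G)·Σ L_i/J_i = (24.49/77.8×10⁹)·(0.276/5.30×10^-8 + 0.144/6.19×10^-10 + 0.0936/2.04×10^-9) = 0.08938 rad.

89.4 mrad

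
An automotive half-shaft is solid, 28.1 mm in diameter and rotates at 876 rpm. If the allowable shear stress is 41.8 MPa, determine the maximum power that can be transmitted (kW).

16.7 kW

J = πd⁴/32 = π(0.0281)⁴/32 = 6.121×10^-8 m⁴.
T_max = τ_allow·J/r = 4.18×10^7 × 6.121×10^-8 / 0.0140 = 182.1 N·m.
ω = 2π·876/60 = 91.73 rad/s, so P_max = T_max·ω = 1.671×10^4 W.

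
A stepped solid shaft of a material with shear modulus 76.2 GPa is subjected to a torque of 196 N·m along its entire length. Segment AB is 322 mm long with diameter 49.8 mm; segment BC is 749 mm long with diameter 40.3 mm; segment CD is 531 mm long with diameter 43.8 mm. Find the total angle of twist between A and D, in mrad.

12.6 mrad

J_AB = π(0.0498)⁴/32 = 6.04×10^-7 m⁴; J_BC = π(0.0403)⁴/32 = 2.59×10^-7 m⁴; J_CD = π(0.0438)⁴/32 = 3.61×10^-7 m⁴.
θ = (T/G)·Σ L_i/J_i = (196.0/76.2×10⁹)·(0.322/6.04×10^-7 + 0.749/2.59×10^-7 + 0.531/3.61×10^-7) = 0.01259 rad.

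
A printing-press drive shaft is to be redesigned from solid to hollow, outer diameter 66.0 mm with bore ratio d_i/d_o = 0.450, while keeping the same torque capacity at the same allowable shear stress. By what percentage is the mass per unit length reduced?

Equal τ_max and T ⇒ the solid shaft needs d_s³ = d_o³(1−k⁴), so d_s = 66.0·(1−0.450⁴)^(1/3) = 65.09 mm.
Area ratio A_h/A_s = d_o²(1−k²)/d_s² = (1−k²)/(1−k⁴)^(2/3) = 0.8201.
Mass saving = 1 − 0.8201 = 18.0 %.

18.0 %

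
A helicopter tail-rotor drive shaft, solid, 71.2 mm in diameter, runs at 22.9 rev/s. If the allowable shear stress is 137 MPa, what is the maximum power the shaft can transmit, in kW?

1400 kW

J = πd⁴/32 = π(0.0712)⁴/32 = 2.523×10^-6 m⁴.
T_max = τ_allow·J/r = 1.37×10^8 × 2.523×10^-6 / 0.0356 = 9709 N·m.
ω = 2π·22.9 = 143.9 rad/s, so P_max = T_max·ω = 1.397×10^6 W.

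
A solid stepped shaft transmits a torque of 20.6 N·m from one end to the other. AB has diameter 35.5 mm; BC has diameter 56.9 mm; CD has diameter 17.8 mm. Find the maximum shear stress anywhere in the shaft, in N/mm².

18.6 N/mm²

Under the same torque, τ_max = 16T/(πd³) is largest where d is smallest — segment CD (d = 17.8 mm).
τ_max = 16·20.60/(π·(0.0178)³) = 1.860×10^7 Pa.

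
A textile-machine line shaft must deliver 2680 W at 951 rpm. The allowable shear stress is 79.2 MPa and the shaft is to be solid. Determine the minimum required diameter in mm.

ω = 2π·951/60 = 99.59 rad/s, so T = P/ω = 2680 / 99.59 = 26.91 N·m.
For a solid shaft τ_max = 16T/(πd³), so d = (16T/(π τ_allow))^(1/3) = (16·26.91/(π·7.92×10^7))^(1/3) = 0.01201 m.

12.0 mm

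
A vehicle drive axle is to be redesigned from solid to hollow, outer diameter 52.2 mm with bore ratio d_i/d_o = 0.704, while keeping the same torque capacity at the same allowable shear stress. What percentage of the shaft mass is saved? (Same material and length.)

Equal τ_max and T ⇒ the solid shaft needs d_s³ = d_o³(1−k⁴), so d_s = 52.2·(1−0.704⁴)^(1/3) = 47.52 mm.
Area ratio A_h/A_s = d_o²(1−k²)/d_s² = (1−k²)/(1−k⁴)^(2/3) = 0.6087.
Mass saving = 1 − 0.6087 = 39.1 %.

39.1 %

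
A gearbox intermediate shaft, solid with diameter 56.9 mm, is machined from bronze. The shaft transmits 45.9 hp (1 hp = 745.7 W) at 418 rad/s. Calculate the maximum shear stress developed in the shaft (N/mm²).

ω = 418 rad/s, so T = P/ω = 45.9×745.7 / 418.0 = 81.88 N·m.
J = πd⁴/32 = π(0.0569)⁴/32 = 1.029×10^-6 m⁴.
τ_max = T·r/J = 81.88 × 0.0284 / 1.029×10^-6 = 2.264×10^6 Pa.

2.26 N/mm²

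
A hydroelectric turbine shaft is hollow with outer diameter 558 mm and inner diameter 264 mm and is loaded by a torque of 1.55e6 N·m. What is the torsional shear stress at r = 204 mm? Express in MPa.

J = π(d_o⁴ − d_i⁴)/32 = π(0.558⁴ − 0.264⁴)/32 = 9.041×10^-3 m⁴.
Shear stress varies linearly with radius: τ = T·r/J = 1.550e6 × 0.204 / 9.041×10^-3 = 3.497×10^7 Pa.

35.0 MPa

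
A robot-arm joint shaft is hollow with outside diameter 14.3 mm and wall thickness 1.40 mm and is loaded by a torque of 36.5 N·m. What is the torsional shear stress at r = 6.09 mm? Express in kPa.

J = π(d_o⁴ − d_i⁴)/32 = π(0.0143⁴ − 0.0115⁴)/32 = 2.388×10^-9 m⁴.
Shear stress varies linearly with radius: τ = T·r/J = 36.50 × 0.00609 / 2.388×10^-9 = 9.308×10^7 Pa.

93100 kPa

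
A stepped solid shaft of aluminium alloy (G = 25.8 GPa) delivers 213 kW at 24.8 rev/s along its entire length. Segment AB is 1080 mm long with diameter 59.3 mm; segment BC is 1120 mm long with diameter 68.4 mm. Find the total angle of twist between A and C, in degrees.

4.28°

ω = 2π·24.8 = 155.8 rad/s, so T = P/ω = 213×10³ / 155.8 = 1367 N·m.
J_AB = π(0.0593)⁴/32 = 1.21×10^-6 m⁴; J_BC = π(0.0684)⁴/32 = 2.15×10^-6 m⁴.
θ = (T/G)·Σ L_i/J_i = (1367/25.8×10⁹)·(1.08/1.21×10^-6 + 1.12/2.15×10^-6) = 0.07475 rad.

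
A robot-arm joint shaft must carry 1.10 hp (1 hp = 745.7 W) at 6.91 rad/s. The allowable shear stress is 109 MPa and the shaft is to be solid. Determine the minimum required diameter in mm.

17.7 mm

ω = 6.91 rad/s, so T = P/ω = 1.10×745.7 / 6.910 = 118.7 N·m.
For a solid shaft τ_max = 16T/(πd³), so d = (16T/(π τ_allow))^(1/3) = (16·118.7/(π·1.09×10^8))^(1/3) = 0.01770 m.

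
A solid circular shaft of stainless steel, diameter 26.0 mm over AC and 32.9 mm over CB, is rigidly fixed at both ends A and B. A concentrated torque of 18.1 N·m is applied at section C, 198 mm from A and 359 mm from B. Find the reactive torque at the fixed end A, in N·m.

7.50 N·m

Compatibility: T_A·a/J_AC = T_B·b/J_CB with T_A + T_B = T₀.
J_AC = 4.49×10^-8 m⁴, J_CB = 1.15×10^-7 m⁴, so T_A = T₀·(J_AC/a)/((J_AC/a)+(J_CB/b)) = 7.498 N·m, T_B = 10.60 N·m.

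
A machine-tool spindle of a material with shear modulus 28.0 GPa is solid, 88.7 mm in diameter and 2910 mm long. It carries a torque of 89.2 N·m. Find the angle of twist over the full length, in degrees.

0.0874°

J = πd⁴/32 = π(0.0887)⁴/32 = 6.077×10^-6 m⁴.
θ = T·L/(G·J) = 89.20 × 2.91 / (28.0×10⁹ × 6.077×10^-6) = 1.525×10^-3 rad.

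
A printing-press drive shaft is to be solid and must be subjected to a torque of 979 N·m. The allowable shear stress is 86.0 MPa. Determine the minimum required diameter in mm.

For a solid shaft τ_max = 16T/(πd³), so d = (16T/(π τ_allow))^(1/3) = (16·979.0/(π·8.60×10^7))^(1/3) = 0.03870 m.

38.7 mm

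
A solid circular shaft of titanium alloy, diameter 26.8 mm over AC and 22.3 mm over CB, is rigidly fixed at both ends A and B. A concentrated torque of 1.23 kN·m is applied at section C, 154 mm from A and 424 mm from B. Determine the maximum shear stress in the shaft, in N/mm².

Compatibility: T_A·a/J_AC = T_B·b/J_CB with T_A + T_B = T₀.
J_AC = 5.06×10^-8 m⁴, J_CB = 2.43×10^-8 m⁴, so T_A = T₀·(J_AC/a)/((J_AC/a)+(J_CB/b)) = 1048 N·m, T_B = 182.4 N·m.
τ in each portion: τ_AC = 2.77×10^8 Pa, τ_CB = 8.38×10^7 Pa; maximum is in AC.
τ_max = T_AC·r/J = 1048·0.0134/5.06×10^-8 = 2.772×10^8 Pa.

277 N/mm²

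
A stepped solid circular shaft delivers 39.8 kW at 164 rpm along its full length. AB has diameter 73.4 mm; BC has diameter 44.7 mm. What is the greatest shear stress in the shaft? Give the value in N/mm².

132 N/mm²

ω = 2π·164/60 = 17.17 rad/s, so T = P/ω = 39.8×10³ / 17.17 = 2317 N·m.
Under the same torque, τ_max = 16T/(πd³) is largest where d is smallest — segment BC (d = 44.7 mm).
τ_max = 16·2317/(π·(0.0447)³) = 1.321×10^8 Pa.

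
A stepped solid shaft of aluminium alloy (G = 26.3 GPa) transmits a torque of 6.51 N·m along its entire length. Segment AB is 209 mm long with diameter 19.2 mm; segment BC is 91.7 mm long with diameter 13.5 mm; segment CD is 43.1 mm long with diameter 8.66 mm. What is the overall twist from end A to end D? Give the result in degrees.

J_AB = π(0.0192)⁴/32 = 1.33×10^-8 m⁴; J_BC = π(0.0135)⁴/32 = 3.26×10^-9 m⁴; J_CD = π(0.00866)⁴/32 = 5.52×10^-10 m⁴.
θ = (T/G)·Σ L_i/J_i = (6.510/26.3×10⁹)·(0.209/1.33×10^-8 + 0.0917/3.26×10^-9 + 0.0431/5.52×10^-10) = 0.03016 rad.

1.73°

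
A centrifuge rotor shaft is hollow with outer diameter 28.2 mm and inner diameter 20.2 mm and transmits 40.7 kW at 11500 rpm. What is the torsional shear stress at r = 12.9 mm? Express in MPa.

ω = 2π·11500/60 = 1204 rad/s, so T = P/ω = 40.7×10³ / 1204 = 33.80 N·m.
J = π(d_o⁴ − d_i⁴)/32 = π(0.0282⁴ − 0.0202⁴)/32 = 4.574×10^-8 m⁴.
Shear stress varies linearly with radius: τ = T·r/J = 33.80 × 0.0129 / 4.574×10^-8 = 9.531×10^6 Pa.

9.53 MPa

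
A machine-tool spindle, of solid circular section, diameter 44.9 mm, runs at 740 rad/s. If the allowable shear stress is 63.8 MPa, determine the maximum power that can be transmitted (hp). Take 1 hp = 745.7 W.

1130 hp

J = πd⁴/32 = π(0.0449)⁴/32 = 3.990×10^-7 m⁴.
T_max = τ_allow·J/r = 6.38×10^7 × 3.990×10^-7 / 0.0224 = 1134 N·m.
ω = 740 rad/s, so P_max = T_max·ω = 8.391×10^5 W.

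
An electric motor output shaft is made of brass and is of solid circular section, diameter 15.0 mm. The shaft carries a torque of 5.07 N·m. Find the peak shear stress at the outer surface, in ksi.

1.11 ksi

J = πd⁴/32 = π(0.0150)⁴/32 = 4.970×10^-9 m⁴.
τ_max = T·r/J = 5.070 × 0.00750 / 4.970×10^-9 = 7.651×10^6 Pa.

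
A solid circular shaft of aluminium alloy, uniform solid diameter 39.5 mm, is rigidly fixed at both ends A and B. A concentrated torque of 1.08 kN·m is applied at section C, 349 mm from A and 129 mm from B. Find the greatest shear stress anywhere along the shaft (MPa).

With uniform GJ and both ends fixed, compatibility θ_AC = θ_CB gives T_A·a = T_B·b, together with T_A + T_B = T₀.
T_A = T₀·b/(a+b) = 1080·129/478.0 = 291.5 N·m; T_B = 788.5 N·m.
τ in each portion: τ_AC = 2.41×10^7 Pa, τ_CB = 6.52×10^7 Pa; maximum is in CB.
τ_max = T_CB·r/J = 788.5·0.0198/2.39×10^-7 = 6.516×10^7 Pa.

65.2 MPa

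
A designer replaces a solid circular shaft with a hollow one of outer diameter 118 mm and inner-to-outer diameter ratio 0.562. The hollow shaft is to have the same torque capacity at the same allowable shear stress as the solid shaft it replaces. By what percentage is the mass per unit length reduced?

26.6 %

Equal τ_max and T ⇒ the solid shaft needs d_s³ = d_o³(1−k⁴), so d_s = 118·(1−0.562⁴)^(1/3) = 113.9 mm.
Area ratio A_h/A_s = d_o²(1−k²)/d_s² = (1−k²)/(1−k⁴)^(2/3) = 0.7338.
Mass saving = 1 − 0.7338 = 26.6 %.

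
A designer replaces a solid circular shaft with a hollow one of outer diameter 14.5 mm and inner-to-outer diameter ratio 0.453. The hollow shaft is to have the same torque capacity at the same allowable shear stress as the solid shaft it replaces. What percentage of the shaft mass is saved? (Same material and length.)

18.2 %

Equal τ_max and T ⇒ the solid shaft needs d_s³ = d_o³(1−k⁴), so d_s = 14.5·(1−0.453⁴)^(1/3) = 14.29 mm.
Area ratio A_h/A_s = d_o²(1−k²)/d_s² = (1−k²)/(1−k⁴)^(2/3) = 0.8179.
Mass saving = 1 − 0.8179 = 18.2 %.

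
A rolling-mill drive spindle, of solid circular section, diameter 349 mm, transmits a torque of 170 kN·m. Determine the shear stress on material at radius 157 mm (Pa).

1.83e7 Pa

J = πd⁴/32 = π(0.349)⁴/32 = 1.456×10^-3 m⁴.
Shear stress varies linearly with radius: τ = T·r/J = 170000 × 0.157 / 1.456×10^-3 = 1.833×10^7 Pa.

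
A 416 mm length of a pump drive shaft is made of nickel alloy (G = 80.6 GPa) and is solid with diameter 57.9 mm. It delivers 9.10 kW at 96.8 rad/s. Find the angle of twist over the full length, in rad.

ω = 96.8 rad/s, so T = P/ω = 9.10×10³ / 96.80 = 94.01 N·m.
J = πd⁴/32 = π(0.0579)⁴/32 = 1.103×10^-6 m⁴.
θ = T·L/(G·J) = 94.01 × 0.416 / (80.6×10⁹ × 1.103×10^-6) = 4.398×10^-4 rad.

4.40e-4 rad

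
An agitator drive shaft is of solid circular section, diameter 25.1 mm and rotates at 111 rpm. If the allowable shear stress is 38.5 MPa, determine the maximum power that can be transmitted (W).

1390 W

J = πd⁴/32 = π(0.0251)⁴/32 = 3.897×10^-8 m⁴.
T_max = τ_allow·J/r = 3.85×10^7 × 3.897×10^-8 / 0.0126 = 119.5 N·m.
ω = 2π·111/60 = 11.62 rad/s, so P_max = T_max·ω = 1390 W.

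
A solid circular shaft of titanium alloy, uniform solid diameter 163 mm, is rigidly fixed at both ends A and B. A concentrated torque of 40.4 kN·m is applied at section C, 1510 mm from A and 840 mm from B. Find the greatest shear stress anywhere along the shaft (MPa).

With uniform GJ and both ends fixed, compatibility θ_AC = θ_CB gives T_A·a = T_B·b, together with T_A + T_B = T₀.
T_A = T₀·b/(a+b) = 40400·840/2350 = 14440 N·m; T_B = 25960 N·m.
τ in each portion: τ_AC = 1.70×10^7 Pa, τ_CB = 3.05×10^7 Pa; maximum is in CB.
τ_max = T_CB·r/J = 25960·0.0815/6.93×10^-5 = 3.053×10^7 Pa.

30.5 MPa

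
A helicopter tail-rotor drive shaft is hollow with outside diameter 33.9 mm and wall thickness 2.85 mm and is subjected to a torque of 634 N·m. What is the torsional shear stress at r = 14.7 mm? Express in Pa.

1.38e8 Pa

J = π(d_o⁴ − d_i⁴)/32 = π(0.0339⁴ − 0.0282⁴)/32 = 6.757×10^-8 m⁴.
Shear stress varies linearly with radius: τ = T·r/J = 634.0 × 0.0147 / 6.757×10^-8 = 1.379×10^8 Pa.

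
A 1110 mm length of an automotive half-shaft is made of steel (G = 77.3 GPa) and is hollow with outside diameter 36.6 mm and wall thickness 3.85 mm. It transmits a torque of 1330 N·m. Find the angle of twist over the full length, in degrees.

J = π(d_o⁴ − d_i⁴)/32 = π(0.0366⁴ − 0.0289⁴)/32 = 1.077×10^-7 m⁴.
θ = T·L/(G·J) = 1330 × 1.11 / (77.3×10⁹ × 1.077×10^-7) = 0.1774 rad.

10.2°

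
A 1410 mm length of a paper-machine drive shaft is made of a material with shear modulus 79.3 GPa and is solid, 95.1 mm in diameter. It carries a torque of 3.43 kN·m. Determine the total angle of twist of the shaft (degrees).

0.435°

J = πd⁴/32 = π(0.0951)⁴/32 = 8.030×10^-6 m⁴.
θ = T·L/(G·J) = 3430 × 1.41 / (79.3×10⁹ × 8.030×10^-6) = 7.595×10^-3 rad.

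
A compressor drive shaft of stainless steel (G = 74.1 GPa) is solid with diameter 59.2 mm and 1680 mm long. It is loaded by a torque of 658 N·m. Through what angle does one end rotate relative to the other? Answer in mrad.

J = πd⁴/32 = π(0.0592)⁴/32 = 1.206×10^-6 m⁴.
θ = T·L/(G·J) = 658.0 × 1.68 / (74.1×10⁹ × 1.206×10^-6) = 0.01237 rad.

12.4 mrad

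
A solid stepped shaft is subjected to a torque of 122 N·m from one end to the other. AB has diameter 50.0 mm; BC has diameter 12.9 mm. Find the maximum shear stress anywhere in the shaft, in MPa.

289 MPa

Under the same torque, τ_max = 16T/(πd³) is largest where d is smallest — segment BC (d = 12.9 mm).
τ_max = 16·122.0/(π·(0.0129)³) = 2.894×10^8 Pa.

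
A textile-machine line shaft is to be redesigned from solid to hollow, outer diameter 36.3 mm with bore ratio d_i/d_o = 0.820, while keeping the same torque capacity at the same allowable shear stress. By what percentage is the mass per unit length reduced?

51.1 %

Equal τ_max and T ⇒ the solid shaft needs d_s³ = d_o³(1−k⁴), so d_s = 36.3·(1−0.820⁴)^(1/3) = 29.70 mm.
Area ratio A_h/A_s = d_o²(1−k²)/d_s² = (1−k²)/(1−k⁴)^(2/3) = 0.4893.
Mass saving = 1 − 0.4893 = 51.1 %.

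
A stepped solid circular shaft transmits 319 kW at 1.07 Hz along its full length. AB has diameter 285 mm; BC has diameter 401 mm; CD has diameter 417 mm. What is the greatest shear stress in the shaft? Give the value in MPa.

10.4 MPa

ω = 2π·1.07 = 6.723 rad/s, so T = P/ω = 319×10³ / 6.723 = 47450 N·m.
Under the same torque, τ_max = 16T/(πd³) is largest where d is smallest — segment AB (d = 285 mm).
τ_max = 16·47450/(π·(0.285)³) = 1.044×10^7 Pa.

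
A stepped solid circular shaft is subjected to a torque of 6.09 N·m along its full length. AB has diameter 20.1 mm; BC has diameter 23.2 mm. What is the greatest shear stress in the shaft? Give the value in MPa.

3.82 MPa

Under the same torque, τ_max = 16T/(πd³) is largest where d is smallest — segment AB (d = 20.1 mm).
τ_max = 16·6.090/(π·(0.0201)³) = 3.819×10^6 Pa.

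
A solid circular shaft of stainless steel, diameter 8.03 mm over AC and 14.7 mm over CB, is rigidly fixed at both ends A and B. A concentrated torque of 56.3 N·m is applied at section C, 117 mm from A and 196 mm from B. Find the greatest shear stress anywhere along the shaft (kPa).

Compatibility: T_A·a/J_AC = T_B·b/J_CB with T_A + T_B = T₀.
J_AC = 4.08×10^-10 m⁴, J_CB = 4.58×10^-9 m⁴, so T_A = T₀·(J_AC/a)/((J_AC/a)+(J_CB/b)) = 7.308 N·m, T_B = 48.99 N·m.
τ in each portion: τ_AC = 7.19×10^7 Pa, τ_CB = 7.85×10^7 Pa; maximum is in CB.
τ_max = T_CB·r/J = 48.99·0.00735/4.58×10^-9 = 7.855×10^7 Pa.

78500 kPa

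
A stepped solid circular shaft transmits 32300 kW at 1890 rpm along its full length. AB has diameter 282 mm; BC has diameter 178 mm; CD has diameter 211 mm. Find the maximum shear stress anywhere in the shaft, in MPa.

ω = 2π·1890/60 = 197.9 rad/s, so T = P/ω = 32300×10³ / 197.9 = 163200 N·m.
Under the same torque, τ_max = 16T/(πd³) is largest where d is smallest — segment BC (d = 178 mm).
τ_max = 16·163200/(π·(0.178)³) = 1.474×10^8 Pa.

147 MPa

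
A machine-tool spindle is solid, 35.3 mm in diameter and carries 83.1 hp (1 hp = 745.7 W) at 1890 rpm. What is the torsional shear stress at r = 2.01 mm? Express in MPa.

ω = 2π·1890/60 = 197.9 rad/s, so T = P/ω = 83.1×745.7 / 197.9 = 313.1 N·m.
J = πd⁴/32 = π(0.0353)⁴/32 = 1.524×10^-7 m⁴.
Shear stress varies linearly with radius: τ = T·r/J = 313.1 × 0.00201 / 1.524×10^-7 = 4.128×10^6 Pa.

4.13 MPa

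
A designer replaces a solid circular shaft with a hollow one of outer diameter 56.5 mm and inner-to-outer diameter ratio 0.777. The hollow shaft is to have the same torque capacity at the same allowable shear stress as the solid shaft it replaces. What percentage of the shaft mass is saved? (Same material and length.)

46.4 %

Equal τ_max and T ⇒ the solid shaft needs d_s³ = d_o³(1−k⁴), so d_s = 56.5·(1−0.777⁴)^(1/3) = 48.58 mm.
Area ratio A_h/A_s = d_o²(1−k²)/d_s² = (1−k²)/(1−k⁴)^(2/3) = 0.5361.
Mass saving = 1 − 0.5361 = 46.4 %.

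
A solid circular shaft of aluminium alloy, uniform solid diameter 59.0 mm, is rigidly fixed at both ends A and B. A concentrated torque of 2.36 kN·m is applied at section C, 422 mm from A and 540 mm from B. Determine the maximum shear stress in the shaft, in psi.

4760 psi

With uniform GJ and both ends fixed, compatibility θ_AC = θ_CB gives T_A·a = T_B·b, together with T_A + T_B = T₀.
T_A = T₀·b/(a+b) = 2360·540/962.0 = 1325 N·m; T_B = 1035 N·m.
τ in each portion: τ_AC = 3.29×10^7 Pa, τ_CB = 2.57×10^7 Pa; maximum is in AC.
τ_max = T_AC·r/J = 1325·0.0295/1.19×10^-6 = 3.285×10^7 Pa.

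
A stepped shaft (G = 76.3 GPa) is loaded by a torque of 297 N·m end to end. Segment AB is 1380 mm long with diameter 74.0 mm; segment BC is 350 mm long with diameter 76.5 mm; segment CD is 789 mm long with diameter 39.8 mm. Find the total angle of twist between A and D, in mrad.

14.7 mrad

J_AB = π(0.0740)⁴/32 = 2.94×10^-6 m⁴; J_BC = π(0.0765)⁴/32 = 3.36×10^-6 m⁴; J_CD = π(0.0398)⁴/32 = 2.46×10^-7 m⁴.
θ = (T/G)·Σ L_i/J_i = (297.0/76.3×10⁹)·(1.38/2.94×10^-6 + 0.350/3.36×10^-6 + 0.789/2.46×10^-7) = 0.01470 rad.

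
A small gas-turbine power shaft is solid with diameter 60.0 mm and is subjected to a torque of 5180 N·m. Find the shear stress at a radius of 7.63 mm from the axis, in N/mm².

31.1 N/mm²

J = πd⁴/32 = π(0.0600)⁴/32 = 1.272×10^-6 m⁴.
Shear stress varies linearly with radius: τ = T·r/J = 5180 × 0.00763 / 1.272×10^-6 = 3.106×10^7 Pa.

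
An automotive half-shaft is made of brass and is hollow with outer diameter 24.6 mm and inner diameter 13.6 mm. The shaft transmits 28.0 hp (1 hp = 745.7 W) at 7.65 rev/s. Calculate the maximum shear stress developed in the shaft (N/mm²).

164 N/mm²

ω = 2π·7.65 = 48.07 rad/s, so T = P/ω = 28.0×745.7 / 48.07 = 434.4 N·m.
J = π(d_o⁴ − d_i⁴)/32 = π(0.0246⁴ − 0.0136⁴)/32 = 3.259×10^-8 m⁴.
τ_max = T·r/J = 434.4 × 0.0123 / 3.259×10^-8 = 1.639×10^8 Pa.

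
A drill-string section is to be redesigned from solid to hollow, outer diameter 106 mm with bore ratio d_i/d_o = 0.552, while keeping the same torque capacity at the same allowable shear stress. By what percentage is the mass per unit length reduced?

25.8 %

Equal τ_max and T ⇒ the solid shaft needs d_s³ = d_o³(1−k⁴), so d_s = 106·(1−0.552⁴)^(1/3) = 102.6 mm.
Area ratio A_h/A_s = d_o²(1−k²)/d_s² = (1−k²)/(1−k⁴)^(2/3) = 0.7420.
Mass saving = 1 − 0.7420 = 25.8 %.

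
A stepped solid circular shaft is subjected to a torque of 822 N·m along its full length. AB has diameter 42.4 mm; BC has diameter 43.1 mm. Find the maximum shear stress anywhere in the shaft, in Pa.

5.49e7 Pa

Under the same torque, τ_max = 16T/(πd³) is largest where d is smallest — segment AB (d = 42.4 mm).
τ_max = 16·822.0/(π·(0.0424)³) = 5.492×10^7 Pa.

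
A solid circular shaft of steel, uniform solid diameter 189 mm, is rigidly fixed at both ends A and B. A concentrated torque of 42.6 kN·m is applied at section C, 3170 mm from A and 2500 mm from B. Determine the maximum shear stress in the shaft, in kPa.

With uniform GJ and both ends fixed, compatibility θ_AC = θ_CB gives T_A·a = T_B·b, together with T_A + T_B = T₀.
T_A = T₀·b/(a+b) = 42600·2500/5670 = 18780 N·m; T_B = 23820 N·m.
τ in each portion: τ_AC = 1.42×10^7 Pa, τ_CB = 1.80×10^7 Pa; maximum is in CB.
τ_max = T_CB·r/J = 23820·0.0945/1.25×10^-4 = 1.797×10^7 Pa.

18000 kPa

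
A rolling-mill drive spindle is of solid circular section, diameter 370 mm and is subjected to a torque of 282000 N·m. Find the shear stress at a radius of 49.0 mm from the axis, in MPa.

J = πd⁴/32 = π(0.370)⁴/32 = 1.840×10^-3 m⁴.
Shear stress varies linearly with radius: τ = T·r/J = 282000 × 0.0490 / 1.840×10^-3 = 7.510×10^6 Pa.

7.51 MPa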